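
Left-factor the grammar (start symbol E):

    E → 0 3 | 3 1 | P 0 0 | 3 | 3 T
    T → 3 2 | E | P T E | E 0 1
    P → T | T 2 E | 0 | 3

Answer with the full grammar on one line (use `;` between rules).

E → 0 3 | P 0 0 | 3 E'; T → 3 2 | P T E | E T'; P → 0 | 3 | T P'; E' → 1 | ε | T; T' → ε | 0 1; P' → ε | 2 E

E has alternatives sharing prefix '3': factor to E → 3 E' with E' → 1 | ε | T.
T has alternatives sharing prefix 'E': factor to T → E T' with T' → ε | 0 1.
P has alternatives sharing prefix 'T': factor to P → T P' with P' → ε | 2 E.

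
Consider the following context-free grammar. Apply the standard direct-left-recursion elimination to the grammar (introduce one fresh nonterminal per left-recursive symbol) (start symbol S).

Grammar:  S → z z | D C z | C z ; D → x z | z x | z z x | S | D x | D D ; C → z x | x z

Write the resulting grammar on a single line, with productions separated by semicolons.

Left recursion appears on D.
For D: α = {x, D}, β = {x z, z x, z z x, S}. Rewrite as D → β D' and D' → α D' | ε.

S → z z | D C z | C z; D → x z D' | z x D' | z z x D' | S D'; C → z x | x z; D' → x D' | D D' | ε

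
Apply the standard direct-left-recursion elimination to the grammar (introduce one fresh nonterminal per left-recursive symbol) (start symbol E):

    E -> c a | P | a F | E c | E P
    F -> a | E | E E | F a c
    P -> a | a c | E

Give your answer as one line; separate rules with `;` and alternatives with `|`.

Directly left-recursive nonterminals: E, F.
For E: α = {c, P}, β = {c a, P, a F}. Rewrite as E → β E' and E' → α E' | ε.
For F: α = {a c}, β = {a, E, E E}. Rewrite as F → β F' and F' → α F' | ε.

E -> c a E' | P E' | a F E'; F -> a F' | E F' | E E F'; P -> a | a c | E; E' -> c E' | P E' | ε; F' -> a c F' | ε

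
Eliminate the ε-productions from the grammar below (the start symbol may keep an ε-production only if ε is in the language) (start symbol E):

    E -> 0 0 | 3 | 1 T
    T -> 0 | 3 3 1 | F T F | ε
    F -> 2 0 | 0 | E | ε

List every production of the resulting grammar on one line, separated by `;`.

E -> 0 0 | 3 | 1 T | 1; T -> 0 | 3 3 1 | F T F | F T | F F | F | T F; F -> 2 0 | 0 | E

The nullable symbols are {F, T}.
ε ∉ L(G), so no ε-production is kept.
For each production, add variants omitting each subset of nullable occurrences: E → 1 T gives 1 T | 1. T → F T F gives F T F | F T | F F | F | T F.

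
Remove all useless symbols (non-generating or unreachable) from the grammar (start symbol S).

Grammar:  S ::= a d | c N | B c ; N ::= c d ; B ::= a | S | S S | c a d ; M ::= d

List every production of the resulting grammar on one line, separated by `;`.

S ::= a d | c N | B c; N ::= c d; B ::= a | S | S S | c a d

Generating nonterminals: {B, M, N, S}.
Reachable from S after that: {B, N, S}.
Removed useless symbols: {M} and every production mentioning them.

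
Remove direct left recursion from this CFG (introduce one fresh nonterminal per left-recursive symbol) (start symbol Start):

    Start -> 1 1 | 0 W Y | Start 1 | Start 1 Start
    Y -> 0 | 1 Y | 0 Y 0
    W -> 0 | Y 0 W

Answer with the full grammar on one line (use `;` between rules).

Directly left-recursive nonterminal: Start.
For Start: α = {1, 1 Start}, β = {1 1, 0 W Y}. Rewrite as Start → β Start1 and Start1 → α Start1 | ε.

Start -> 1 1 Start1 | 0 W Y Start1; Y -> 0 | 1 Y | 0 Y 0; W -> 0 | Y 0 W; Start1 -> 1 Start1 | 1 Start Start1 | ε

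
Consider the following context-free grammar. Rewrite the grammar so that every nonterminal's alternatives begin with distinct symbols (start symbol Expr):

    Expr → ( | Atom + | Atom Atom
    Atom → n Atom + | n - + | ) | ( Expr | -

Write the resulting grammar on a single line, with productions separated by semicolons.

Expr → ( | Atom Expr1; Atom → ) | ( Expr | - | n Atom1; Expr1 → + | Atom; Atom1 → Atom + | - +

Expr has alternatives sharing prefix 'Atom': factor to Expr → Atom Expr1 with Expr1 → + | Atom.
Atom has alternatives sharing prefix 'n': factor to Atom → n Atom1 with Atom1 → Atom + | - +.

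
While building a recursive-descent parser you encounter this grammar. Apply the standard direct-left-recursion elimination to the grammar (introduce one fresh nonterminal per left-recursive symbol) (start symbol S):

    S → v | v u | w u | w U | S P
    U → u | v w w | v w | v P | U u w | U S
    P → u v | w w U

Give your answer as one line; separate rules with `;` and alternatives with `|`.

S → v S' | v u S' | w u S' | w U S'; U → u U' | v w w U' | v w U' | v P U'; P → u v | w w U; S' → P S' | ε; U' → u w U' | S U' | ε

Left recursion appears on S, U.
For S: α = {P}, β = {v, v u, w u, w U}. Rewrite as S → β S' and S' → α S' | ε.
For U: α = {u w, S}, β = {u, v w w, v w, v P}. Rewrite as U → β U' and U' → α U' | ε.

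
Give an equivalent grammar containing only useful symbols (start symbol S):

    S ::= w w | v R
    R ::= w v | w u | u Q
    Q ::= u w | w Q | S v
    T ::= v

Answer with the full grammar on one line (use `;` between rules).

S ::= w w | v R; R ::= w v | w u | u Q; Q ::= u w | w Q | S v

Generating nonterminals: {Q, R, S, T}.
Reachable from S after that: {Q, R, S}.
Removed useless symbols: {T} and every production mentioning them.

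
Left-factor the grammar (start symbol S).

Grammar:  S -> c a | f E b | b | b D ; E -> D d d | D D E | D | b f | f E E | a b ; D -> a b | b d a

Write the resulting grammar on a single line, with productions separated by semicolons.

S has alternatives sharing prefix 'b': factor to S → b S' with S' → ε | D.
E has alternatives sharing prefix 'D': factor to E → D E' with E' → d d | D E | ε.

S -> c a | f E b | b S'; E -> b f | f E E | a b | D E'; D -> a b | b d a; S' -> epsilon | D; E' -> d d | D E | epsilon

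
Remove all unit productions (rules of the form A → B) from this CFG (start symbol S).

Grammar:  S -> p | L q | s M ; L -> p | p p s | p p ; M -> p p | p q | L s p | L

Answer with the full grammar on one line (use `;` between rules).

Unit pairs: M ⇒* {L}.
Replace each nonterminal's rules with the union of the non-unit rules of every nonterminal it unit-derives.

S -> p | L q | s M; L -> p | p p s | p p; M -> p | p p s | p p | p q | L s p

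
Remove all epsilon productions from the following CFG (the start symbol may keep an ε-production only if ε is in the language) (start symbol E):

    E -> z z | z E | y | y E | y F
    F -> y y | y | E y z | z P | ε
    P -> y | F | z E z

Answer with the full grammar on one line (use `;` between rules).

E -> z z | z E | y | y E | y F; F -> y y | y | E y z | z P | z; P -> y | F | z E z

Nullable nonterminals: {F, P}.
ε ∉ L(G), so no ε-production is kept.
For each production, add variants omitting each subset of nullable occurrences: F → z P gives z P | z.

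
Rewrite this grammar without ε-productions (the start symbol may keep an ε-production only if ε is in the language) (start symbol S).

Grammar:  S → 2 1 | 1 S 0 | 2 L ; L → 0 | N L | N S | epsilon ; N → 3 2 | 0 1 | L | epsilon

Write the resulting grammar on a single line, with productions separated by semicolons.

S → 2 1 | 1 S 0 | 2 L | 2; L → 0 | N L | N | N S | S; N → 3 2 | 0 1 | L

Nullable set = {L, N}.
ε ∉ L(G), so no ε-production is kept.
Expand every rule over subsets of its nullable positions: S → 2 L gives 2 L | 2. L → N L gives N L | N. L → N S gives N S | S.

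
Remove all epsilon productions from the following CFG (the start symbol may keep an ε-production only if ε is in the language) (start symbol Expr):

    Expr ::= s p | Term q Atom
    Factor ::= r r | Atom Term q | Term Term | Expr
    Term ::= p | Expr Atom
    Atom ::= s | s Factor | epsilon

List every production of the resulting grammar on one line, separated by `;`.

Expr ::= s p | Term q Atom | Term q; Factor ::= r r | Atom Term q | Term q | Term Term | Expr; Term ::= p | Expr Atom | Expr; Atom ::= s | s Factor

Nullable nonterminals: {Atom}.
ε ∉ L(G), so no ε-production is kept.
Add the nullable-subset variants: Expr → Term q Atom gives Term q Atom | Term q. Factor → Atom Term q gives Atom Term q | Term q. Term → Expr Atom gives Expr Atom | Expr.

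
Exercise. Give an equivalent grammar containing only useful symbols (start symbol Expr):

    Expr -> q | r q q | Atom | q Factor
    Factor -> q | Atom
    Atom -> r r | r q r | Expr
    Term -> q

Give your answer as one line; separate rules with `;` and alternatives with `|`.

Expr -> q | r q q | Atom | q Factor; Factor -> q | Atom; Atom -> r r | r q r | Expr

Generating nonterminals: {Atom, Expr, Factor, Term}.
Reachable from Expr after that: {Atom, Expr, Factor}.
Removed useless symbols: {Term} and every production mentioning them.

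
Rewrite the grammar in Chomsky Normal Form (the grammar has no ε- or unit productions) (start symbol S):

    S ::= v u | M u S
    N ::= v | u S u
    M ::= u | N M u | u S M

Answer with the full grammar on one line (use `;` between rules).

S ::= X1 X2 | M Y1; N ::= v | X2 Y2; M ::= u | N Y3 | X2 Y4; X1 ::= v; X2 ::= u; Y1 ::= X2 S; Y2 ::= S X2; Y3 ::= M X2; Y4 ::= S M

Introduce a nonterminal for each terminal appearing in a rule of length ≥ 2: X1 → v, X2 → u.
Binarize each right-hand side of length ≥ 3 by chaining fresh nonterminals (Y1, Y2, …): affected rules were S → M X2 S; N → X2 S X2; M → N M X2; M → X2 S M.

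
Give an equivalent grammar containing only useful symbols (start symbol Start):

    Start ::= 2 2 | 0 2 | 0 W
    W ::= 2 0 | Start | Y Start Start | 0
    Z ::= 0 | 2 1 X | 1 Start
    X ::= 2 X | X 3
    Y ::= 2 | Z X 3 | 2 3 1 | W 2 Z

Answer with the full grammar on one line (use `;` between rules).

Start ::= 2 2 | 0 2 | 0 W; W ::= 2 0 | Start | Y Start Start | 0; Z ::= 0 | 1 Start; Y ::= 2 | 2 3 1 | W 2 Z

Generating nonterminals: {Start, W, Y, Z}.
Reachable from Start after that: {Start, W, Y, Z}.
Removed useless symbols: {X} and every production mentioning them.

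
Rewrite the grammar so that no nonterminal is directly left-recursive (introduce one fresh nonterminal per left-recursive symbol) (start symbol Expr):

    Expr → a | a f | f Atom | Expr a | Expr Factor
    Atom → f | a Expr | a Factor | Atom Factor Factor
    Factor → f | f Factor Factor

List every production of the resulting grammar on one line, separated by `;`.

Expr → a Expr1 | a f Expr1 | f Atom Expr1; Atom → f Atom1 | a Expr Atom1 | a Factor Atom1; Factor → f | f Factor Factor; Expr1 → a Expr1 | Factor Expr1 | ε; Atom1 → Factor Factor Atom1 | ε

Directly left-recursive nonterminals: Expr, Atom.
For Expr: α = {a, Factor}, β = {a, a f, f Atom}. Rewrite as Expr → β Expr1 and Expr1 → α Expr1 | ε.
For Atom: α = {Factor Factor}, β = {f, a Expr, a Factor}. Rewrite as Atom → β Atom1 and Atom1 → α Atom1 | ε.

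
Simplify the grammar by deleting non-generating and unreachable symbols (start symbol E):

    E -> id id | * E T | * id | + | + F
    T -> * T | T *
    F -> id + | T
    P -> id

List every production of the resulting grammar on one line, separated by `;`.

Generating nonterminals: {E, F, P}.
Reachable from E after that: {E, F}.
Removed useless symbols: {P, T} and every production mentioning them.

E -> id id | * id | + | + F; F -> id +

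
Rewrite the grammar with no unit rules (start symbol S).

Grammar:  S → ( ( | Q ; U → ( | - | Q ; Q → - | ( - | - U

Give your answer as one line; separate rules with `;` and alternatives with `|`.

Unit pairs: S ⇒* {Q}; U ⇒* {Q}.
Replace each nonterminal's rules with the union of the non-unit rules of every nonterminal it unit-derives.

S → ( ( | - | ( - | - U; U → ( | - | ( - | - U; Q → - | ( - | - U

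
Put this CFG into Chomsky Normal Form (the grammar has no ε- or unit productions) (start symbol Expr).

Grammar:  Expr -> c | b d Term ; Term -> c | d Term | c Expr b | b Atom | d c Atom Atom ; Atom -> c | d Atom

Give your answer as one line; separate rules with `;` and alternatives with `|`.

Introduce a nonterminal for each terminal appearing in a rule of length ≥ 2: X1 → b, X2 → d, X3 → c.
Binarize each right-hand side of length ≥ 3 by chaining fresh nonterminals (Y1, Y2, …): affected rules were Expr → X1 X2 Term; Term → X3 Expr X1; Term → X2 X3 Atom Atom.

Expr -> c | X1 Y1; Term -> c | X2 Term | X3 Y2 | X1 Atom | X2 Y3; Atom -> c | X2 Atom; X1 -> b; X2 -> d; X3 -> c; Y1 -> X2 Term; Y2 -> Expr X1; Y3 -> X3 Y4; Y4 -> Atom Atom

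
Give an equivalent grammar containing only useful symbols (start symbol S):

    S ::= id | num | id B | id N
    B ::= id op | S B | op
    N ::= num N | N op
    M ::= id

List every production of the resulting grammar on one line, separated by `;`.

Generating nonterminals: {B, M, S}.
Reachable from S after that: {B, S}.
Removed useless symbols: {M, N} and every production mentioning them.

S ::= id | num | id B; B ::= id op | S B | op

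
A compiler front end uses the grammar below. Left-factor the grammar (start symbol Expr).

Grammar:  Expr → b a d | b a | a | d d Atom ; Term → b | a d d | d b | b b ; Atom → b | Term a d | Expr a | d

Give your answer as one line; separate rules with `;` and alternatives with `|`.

Expr has alternatives sharing prefix 'b a': factor to Expr → b a Expr1 with Expr1 → d | ε.
Term has alternatives sharing prefix 'b': factor to Term → b Term1 with Term1 → ε | b.

Expr → a | d d Atom | b a Expr1; Term → a d d | d b | b Term1; Atom → b | Term a d | Expr a | d; Expr1 → d | ε; Term1 → ε | b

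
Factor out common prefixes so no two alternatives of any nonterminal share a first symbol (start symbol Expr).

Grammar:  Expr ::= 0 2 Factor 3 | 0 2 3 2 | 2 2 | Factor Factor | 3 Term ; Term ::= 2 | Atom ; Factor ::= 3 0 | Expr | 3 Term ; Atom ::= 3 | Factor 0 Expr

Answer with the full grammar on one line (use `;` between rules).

Expr ::= 2 2 | Factor Factor | 3 Term | 0 2 Expr1; Term ::= 2 | Atom; Factor ::= Expr | 3 Factor1; Atom ::= 3 | Factor 0 Expr; Expr1 ::= Factor 3 | 3 2; Factor1 ::= 0 | Term

Expr has alternatives sharing prefix '0 2': factor to Expr → 0 2 Expr1 with Expr1 → Factor 3 | 3 2.
Factor has alternatives sharing prefix '3': factor to Factor → 3 Factor1 with Factor1 → 0 | Term.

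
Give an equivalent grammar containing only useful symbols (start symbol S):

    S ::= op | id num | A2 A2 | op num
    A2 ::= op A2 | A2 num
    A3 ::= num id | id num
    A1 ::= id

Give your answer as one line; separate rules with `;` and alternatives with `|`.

S ::= op | id num | op num

Generating nonterminals: {A1, A3, S}.
Reachable from S after that: {S}.
Removed useless symbols: {A1, A2, A3} and every production mentioning them.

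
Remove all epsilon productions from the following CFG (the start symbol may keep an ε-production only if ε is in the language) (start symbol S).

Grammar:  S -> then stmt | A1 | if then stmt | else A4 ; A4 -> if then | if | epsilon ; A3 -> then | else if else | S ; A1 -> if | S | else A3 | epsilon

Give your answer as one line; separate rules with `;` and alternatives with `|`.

S -> then stmt | A1 | if then stmt | else A4 | else | epsilon; A4 -> if then | if; A3 -> then | else if else | S; A1 -> if | S | else A3 | else

The nullable symbols are {A1, A3, A4, S}.
ε ∈ L(G) since S is nullable, so keep S → ε.
Add the nullable-subset variants: S → else A4 gives else A4 | else. A1 → else A3 gives else A3 | else.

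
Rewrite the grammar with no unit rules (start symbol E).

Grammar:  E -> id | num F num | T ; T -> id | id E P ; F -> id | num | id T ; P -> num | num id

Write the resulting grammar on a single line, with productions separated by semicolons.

E -> id | num F num | id E P; T -> id | id E P; F -> id | num | id T; P -> num | num id

Unit pairs: E ⇒* {T}.
Replace each nonterminal's rules with the union of the non-unit rules of every nonterminal it unit-derives.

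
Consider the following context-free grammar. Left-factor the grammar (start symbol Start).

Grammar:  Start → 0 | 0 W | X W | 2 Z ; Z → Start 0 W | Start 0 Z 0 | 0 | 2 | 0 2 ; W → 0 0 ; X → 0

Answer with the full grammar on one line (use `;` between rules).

Start has alternatives sharing prefix '0': factor to Start → 0 Start1 with Start1 → ε | W.
Z has alternatives sharing prefix 'Start 0': factor to Z → Start 0 Z1 with Z1 → W | Z 0.
Z has alternatives sharing prefix '0': factor to Z → 0 Z2 with Z2 → ε | 2.

Start → X W | 2 Z | 0 Start1; Z → 2 | Start 0 Z1 | 0 Z2; W → 0 0; X → 0; Start1 → ε | W; Z1 → W | Z 0; Z2 → ε | 2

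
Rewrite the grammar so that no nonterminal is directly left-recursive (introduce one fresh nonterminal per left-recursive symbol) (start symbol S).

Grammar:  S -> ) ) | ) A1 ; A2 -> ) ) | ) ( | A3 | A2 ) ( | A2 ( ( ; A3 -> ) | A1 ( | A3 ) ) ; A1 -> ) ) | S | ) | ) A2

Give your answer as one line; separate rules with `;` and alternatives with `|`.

S -> ) ) | ) A1; A2 -> ) ) A2' | ) ( A2' | A3 A2'; A3 -> ) A3' | A1 ( A3'; A1 -> ) ) | S | ) | ) A2; A2' -> ) ( A2' | ( ( A2' | ε; A3' -> ) ) A3' | ε

Left recursion appears on A2, A3.
For A2: α = {) (, ( (}, β = {) ), ) (, A3}. Rewrite as A2 → β A2' and A2' → α A2' | ε.
For A3: α = {) )}, β = {), A1 (}. Rewrite as A3 → β A3' and A3' → α A3' | ε.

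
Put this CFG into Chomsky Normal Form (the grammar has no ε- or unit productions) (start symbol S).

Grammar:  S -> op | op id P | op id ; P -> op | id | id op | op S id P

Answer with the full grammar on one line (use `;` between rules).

S -> op | X1 Y1 | X1 X2; P -> op | id | X2 X1 | X1 Y2; X1 -> op; X2 -> id; Y1 -> X2 P; Y2 -> S Y3; Y3 -> X2 P

Introduce a nonterminal for each terminal appearing in a rule of length ≥ 2: X1 → op, X2 → id.
Binarize each right-hand side of length ≥ 3 by chaining fresh nonterminals (Y1, Y2, …): affected rules were S → X1 X2 P; P → X1 S X2 P.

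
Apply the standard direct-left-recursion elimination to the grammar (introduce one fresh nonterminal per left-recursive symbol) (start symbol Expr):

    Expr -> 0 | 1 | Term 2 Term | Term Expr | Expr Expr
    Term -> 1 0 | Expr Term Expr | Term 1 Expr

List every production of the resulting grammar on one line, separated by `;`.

Expr -> 0 Expr1 | 1 Expr1 | Term 2 Term Expr1 | Term Expr Expr1; Term -> 1 0 Term1 | Expr Term Expr Term1; Expr1 -> Expr Expr1 | epsilon; Term1 -> 1 Expr Term1 | epsilon

Expr, Term are directly left-recursive.
For Expr: α = {Expr}, β = {0, 1, Term 2 Term, Term Expr}. Rewrite as Expr → β Expr1 and Expr1 → α Expr1 | ε.
For Term: α = {1 Expr}, β = {1 0, Expr Term Expr}. Rewrite as Term → β Term1 and Term1 → α Term1 | ε.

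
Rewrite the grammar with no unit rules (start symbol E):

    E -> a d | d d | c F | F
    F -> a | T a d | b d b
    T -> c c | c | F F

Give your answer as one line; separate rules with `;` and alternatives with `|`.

E -> a d | d d | c F | a | T a d | b d b; F -> a | T a d | b d b; T -> c c | c | F F

Unit pairs: E ⇒* {F}.
For every A with A ⇒* B via unit rules, add B's non-unit alternatives to A; then delete every rule of the form X → Y.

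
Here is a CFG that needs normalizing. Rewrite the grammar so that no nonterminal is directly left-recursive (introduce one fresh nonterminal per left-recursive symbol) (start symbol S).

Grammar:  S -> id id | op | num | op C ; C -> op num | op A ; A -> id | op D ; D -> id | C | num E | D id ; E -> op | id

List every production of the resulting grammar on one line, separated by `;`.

Directly left-recursive nonterminal: D.
For D: α = {id}, β = {id, C, num E}. Rewrite as D → β D' and D' → α D' | ε.

S -> id id | op | num | op C; C -> op num | op A; A -> id | op D; D -> id D' | C D' | num E D'; E -> op | id; D' -> id D' | epsilon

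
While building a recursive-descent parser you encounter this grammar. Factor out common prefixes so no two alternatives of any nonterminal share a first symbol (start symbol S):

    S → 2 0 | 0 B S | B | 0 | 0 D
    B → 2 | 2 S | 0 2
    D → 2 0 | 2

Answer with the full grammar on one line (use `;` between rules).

S has alternatives sharing prefix '0': factor to S → 0 S' with S' → B S | ε | D.
B has alternatives sharing prefix '2': factor to B → 2 B' with B' → ε | S.
D has alternatives sharing prefix '2': factor to D → 2 D' with D' → 0 | ε.

S → 2 0 | B | 0 S'; B → 0 2 | 2 B'; D → 2 D'; S' → B S | epsilon | D; B' → epsilon | S; D' → 0 | epsilon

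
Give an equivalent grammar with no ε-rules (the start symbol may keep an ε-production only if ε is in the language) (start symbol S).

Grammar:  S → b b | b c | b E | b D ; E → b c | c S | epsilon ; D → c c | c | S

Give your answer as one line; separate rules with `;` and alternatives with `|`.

Nullable set = {E}.
ε ∉ L(G), so no ε-production is kept.
Add the nullable-subset variants: S → b E gives b E | b.

S → b b | b c | b E | b | b D; E → b c | c S; D → c c | c | S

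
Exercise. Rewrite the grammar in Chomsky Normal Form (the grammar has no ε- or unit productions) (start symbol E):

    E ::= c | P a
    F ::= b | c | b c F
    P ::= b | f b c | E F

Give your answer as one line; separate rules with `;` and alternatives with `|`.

E ::= c | P X1; F ::= b | c | X2 Y1; P ::= b | X4 Y2 | E F; X1 ::= a; X2 ::= b; X3 ::= c; X4 ::= f; Y1 ::= X3 F; Y2 ::= X2 X3

Introduce a nonterminal for each terminal appearing in a rule of length ≥ 2: X1 → a, X2 → b, X3 → c, X4 → f.
Binarize each right-hand side of length ≥ 3 by chaining fresh nonterminals (Y1, Y2, …): affected rules were F → X2 X3 F; P → X4 X2 X3.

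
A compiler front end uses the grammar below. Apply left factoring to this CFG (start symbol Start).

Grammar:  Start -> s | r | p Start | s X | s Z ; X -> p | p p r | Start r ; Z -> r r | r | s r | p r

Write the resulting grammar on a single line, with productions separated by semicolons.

Start -> r | p Start | s Start1; X -> Start r | p X1; Z -> s r | p r | r Z1; Start1 -> epsilon | X | Z; X1 -> epsilon | p r; Z1 -> r | epsilon

Start has alternatives sharing prefix 's': factor to Start → s Start1 with Start1 → ε | X | Z.
X has alternatives sharing prefix 'p': factor to X → p X1 with X1 → ε | p r.
Z has alternatives sharing prefix 'r': factor to Z → r Z1 with Z1 → r | ε.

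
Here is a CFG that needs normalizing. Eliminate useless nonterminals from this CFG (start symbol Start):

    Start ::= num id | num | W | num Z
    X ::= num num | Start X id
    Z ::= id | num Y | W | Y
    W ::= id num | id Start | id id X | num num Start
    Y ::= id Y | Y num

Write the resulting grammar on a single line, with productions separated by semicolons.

Generating nonterminals: {Start, W, X, Z}.
Reachable from Start after that: {Start, W, X, Z}.
Removed useless symbols: {Y} and every production mentioning them.

Start ::= num id | num | W | num Z; X ::= num num | Start X id; Z ::= id | W; W ::= id num | id Start | id id X | num num Start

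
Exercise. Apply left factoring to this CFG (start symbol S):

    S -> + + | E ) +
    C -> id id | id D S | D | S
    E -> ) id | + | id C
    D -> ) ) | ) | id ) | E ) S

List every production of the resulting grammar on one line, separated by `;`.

C has alternatives sharing prefix 'id': factor to C → id C' with C' → id | D S.
D has alternatives sharing prefix ')': factor to D → ) D' with D' → ) | ε.

S -> + + | E ) +; C -> D | S | id C'; E -> ) id | + | id C; D -> id ) | E ) S | ) D'; C' -> id | D S; D' -> ) | ε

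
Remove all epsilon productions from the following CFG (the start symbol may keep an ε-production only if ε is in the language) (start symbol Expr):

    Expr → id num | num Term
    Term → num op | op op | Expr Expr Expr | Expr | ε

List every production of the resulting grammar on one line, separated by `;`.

Expr → id num | num Term | num; Term → num op | op op | Expr Expr Expr | Expr

The nullable symbols are {Term}.
ε ∉ L(G), so no ε-production is kept.
Expand every rule over subsets of its nullable positions: Expr → num Term gives num Term | num.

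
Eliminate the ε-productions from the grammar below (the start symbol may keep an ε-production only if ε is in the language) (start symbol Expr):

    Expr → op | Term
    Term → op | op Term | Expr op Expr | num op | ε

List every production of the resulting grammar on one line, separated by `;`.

The nullable symbols are {Expr, Term}.
ε ∈ L(G) since Expr is nullable, so keep Expr → ε.
For each production, add variants omitting each subset of nullable occurrences: Term → Expr op Expr gives Expr op Expr | Expr op | op Expr.

Expr → op | Term | ε; Term → op | op Term | Expr op Expr | Expr op | op Expr | num op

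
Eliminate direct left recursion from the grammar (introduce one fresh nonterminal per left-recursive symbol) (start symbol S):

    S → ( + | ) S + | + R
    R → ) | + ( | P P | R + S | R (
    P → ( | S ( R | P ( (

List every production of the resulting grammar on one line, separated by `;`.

Directly left-recursive nonterminals: R, P.
For R: α = {+ S, (}, β = {), + (, P P}. Rewrite as R → β R' and R' → α R' | ε.
For P: α = {( (}, β = {(, S ( R}. Rewrite as P → β P' and P' → α P' | ε.

S → ( + | ) S + | + R; R → ) R' | + ( R' | P P R'; P → ( P' | S ( R P'; R' → + S R' | ( R' | ε; P' → ( ( P' | ε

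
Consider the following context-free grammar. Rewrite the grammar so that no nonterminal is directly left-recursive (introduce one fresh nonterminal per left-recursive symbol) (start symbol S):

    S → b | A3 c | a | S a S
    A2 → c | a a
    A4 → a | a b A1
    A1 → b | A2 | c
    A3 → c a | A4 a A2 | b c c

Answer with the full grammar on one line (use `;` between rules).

Left recursion appears on S.
For S: α = {a S}, β = {b, A3 c, a}. Rewrite as S → β S' and S' → α S' | ε.

S → b S' | A3 c S' | a S'; A2 → c | a a; A4 → a | a b A1; A1 → b | A2 | c; A3 → c a | A4 a A2 | b c c; S' → a S S' | ε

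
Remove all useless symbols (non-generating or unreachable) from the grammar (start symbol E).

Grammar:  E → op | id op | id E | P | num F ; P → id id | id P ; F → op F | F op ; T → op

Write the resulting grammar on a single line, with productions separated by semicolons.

E → op | id op | id E | P; P → id id | id P

Generating nonterminals: {E, P, T}.
Reachable from E after that: {E, P}.
Removed useless symbols: {F, T} and every production mentioning them.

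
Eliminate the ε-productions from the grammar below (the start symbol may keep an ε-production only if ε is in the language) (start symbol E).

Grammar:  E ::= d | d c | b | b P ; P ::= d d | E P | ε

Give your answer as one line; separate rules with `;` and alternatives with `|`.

Nullable set = {P}.
ε ∉ L(G), so no ε-production is kept.
Expand every rule over subsets of its nullable positions: P → E P gives E P | E.

E ::= d | d c | b | b P; P ::= d d | E P | E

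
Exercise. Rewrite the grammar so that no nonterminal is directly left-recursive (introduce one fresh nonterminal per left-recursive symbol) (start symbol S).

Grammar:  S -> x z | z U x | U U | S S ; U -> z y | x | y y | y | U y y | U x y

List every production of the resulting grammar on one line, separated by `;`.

Directly left-recursive nonterminals: S, U.
For S: α = {S}, β = {x z, z U x, U U}. Rewrite as S → β S' and S' → α S' | ε.
For U: α = {y y, x y}, β = {z y, x, y y, y}. Rewrite as U → β U' and U' → α U' | ε.

S -> x z S' | z U x S' | U U S'; U -> z y U' | x U' | y y U' | y U'; S' -> S S' | eps; U' -> y y U' | x y U' | eps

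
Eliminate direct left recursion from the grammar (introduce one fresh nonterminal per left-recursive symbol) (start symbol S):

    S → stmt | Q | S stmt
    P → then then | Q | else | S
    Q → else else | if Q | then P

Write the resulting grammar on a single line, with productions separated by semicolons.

S → stmt S' | Q S'; P → then then | Q | else | S; Q → else else | if Q | then P; S' → stmt S' | ε

Directly left-recursive nonterminal: S.
For S: α = {stmt}, β = {stmt, Q}. Rewrite as S → β S' and S' → α S' | ε.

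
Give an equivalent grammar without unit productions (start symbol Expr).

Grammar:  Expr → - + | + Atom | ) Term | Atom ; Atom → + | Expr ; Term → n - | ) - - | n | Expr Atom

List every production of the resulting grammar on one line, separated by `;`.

Unit pairs: Atom ⇒* {Expr}; Expr ⇒* {Atom}.
Replace each nonterminal's rules with the union of the non-unit rules of every nonterminal it unit-derives.

Expr → + | - + | + Atom | ) Term; Atom → + | - + | + Atom | ) Term; Term → n - | ) - - | n | Expr Atom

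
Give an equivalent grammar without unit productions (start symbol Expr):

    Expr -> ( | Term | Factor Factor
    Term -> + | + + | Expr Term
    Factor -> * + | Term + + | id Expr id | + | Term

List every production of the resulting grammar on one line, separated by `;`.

Unit pairs: Expr ⇒* {Term}; Factor ⇒* {Term}.
For every A with A ⇒* B via unit rules, add B's non-unit alternatives to A; then delete every rule of the form X → Y.

Expr -> + | + + | Expr Term | ( | Factor Factor; Term -> + | + + | Expr Term; Factor -> + | + + | Expr Term | * + | Term + + | id Expr id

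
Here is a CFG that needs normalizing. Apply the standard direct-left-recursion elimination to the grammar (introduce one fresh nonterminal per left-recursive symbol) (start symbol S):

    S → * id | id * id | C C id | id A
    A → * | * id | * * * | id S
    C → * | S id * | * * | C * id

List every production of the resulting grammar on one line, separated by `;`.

Left recursion appears on C.
For C: α = {* id}, β = {*, S id *, * *}. Rewrite as C → β C' and C' → α C' | ε.

S → * id | id * id | C C id | id A; A → * | * id | * * * | id S; C → * C' | S id * C' | * * C'; C' → * id C' | ε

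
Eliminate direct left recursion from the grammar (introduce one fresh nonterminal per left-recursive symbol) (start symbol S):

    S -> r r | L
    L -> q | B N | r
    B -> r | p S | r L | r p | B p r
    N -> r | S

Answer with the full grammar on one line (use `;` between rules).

S -> r r | L; L -> q | B N | r; B -> r B' | p S B' | r L B' | r p B'; N -> r | S; B' -> p r B' | ε

Directly left-recursive nonterminal: B.
For B: α = {p r}, β = {r, p S, r L, r p}. Rewrite as B → β B' and B' → α B' | ε.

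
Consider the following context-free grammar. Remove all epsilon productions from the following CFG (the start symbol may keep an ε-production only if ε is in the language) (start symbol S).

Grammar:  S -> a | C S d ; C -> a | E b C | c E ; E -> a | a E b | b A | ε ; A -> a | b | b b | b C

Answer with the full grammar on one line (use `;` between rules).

Nullable nonterminals: {E}.
ε ∉ L(G), so no ε-production is kept.
For each production, add variants omitting each subset of nullable occurrences: C → E b C gives E b C | b C. C → c E gives c E | c. E → a E b gives a E b | a b.

S -> a | C S d; C -> a | E b C | b C | c E | c; E -> a | a E b | a b | b A; A -> a | b | b b | b C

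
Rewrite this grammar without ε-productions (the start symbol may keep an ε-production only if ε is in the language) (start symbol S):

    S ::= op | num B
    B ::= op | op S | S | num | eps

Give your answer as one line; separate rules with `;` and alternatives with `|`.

S ::= op | num B | num; B ::= op | op S | S | num

Nullable nonterminals: {B}.
ε ∉ L(G), so no ε-production is kept.
For each production, add variants omitting each subset of nullable occurrences: S → num B gives num B | num.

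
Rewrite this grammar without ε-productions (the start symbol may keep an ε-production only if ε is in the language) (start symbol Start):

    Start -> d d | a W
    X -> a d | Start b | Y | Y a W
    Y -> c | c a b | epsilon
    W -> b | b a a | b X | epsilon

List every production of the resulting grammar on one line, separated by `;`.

Start -> d d | a W | a; X -> a d | Start b | Y | Y a W | Y a | a W | a; Y -> c | c a b; W -> b | b a a | b X

Nullable nonterminals: {W, X, Y}.
ε ∉ L(G), so no ε-production is kept.
Expand every rule over subsets of its nullable positions: Start → a W gives a W | a. X → Y a W gives Y a W | Y a | a W | a.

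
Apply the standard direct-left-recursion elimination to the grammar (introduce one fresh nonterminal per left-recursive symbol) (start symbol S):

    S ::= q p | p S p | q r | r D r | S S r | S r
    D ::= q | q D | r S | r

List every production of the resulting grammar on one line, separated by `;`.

S ::= q p S' | p S p S' | q r S' | r D r S'; D ::= q | q D | r S | r; S' ::= S r S' | r S' | ε

Left recursion appears on S.
For S: α = {S r, r}, β = {q p, p S p, q r, r D r}. Rewrite as S → β S' and S' → α S' | ε.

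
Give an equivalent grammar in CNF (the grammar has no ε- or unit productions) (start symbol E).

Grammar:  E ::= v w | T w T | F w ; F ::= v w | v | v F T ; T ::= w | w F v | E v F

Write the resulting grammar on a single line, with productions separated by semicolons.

Introduce a nonterminal for each terminal appearing in a rule of length ≥ 2: X1 → v, X2 → w.
Binarize each right-hand side of length ≥ 3 by chaining fresh nonterminals (Y1, Y2, …): affected rules were E → T X2 T; F → X1 F T; T → X2 F X1; T → E X1 F.

E ::= X1 X2 | T Y1 | F X2; F ::= X1 X2 | v | X1 Y2; T ::= w | X2 Y3 | E Y4; X1 ::= v; X2 ::= w; Y1 ::= X2 T; Y2 ::= F T; Y3 ::= F X1; Y4 ::= X1 F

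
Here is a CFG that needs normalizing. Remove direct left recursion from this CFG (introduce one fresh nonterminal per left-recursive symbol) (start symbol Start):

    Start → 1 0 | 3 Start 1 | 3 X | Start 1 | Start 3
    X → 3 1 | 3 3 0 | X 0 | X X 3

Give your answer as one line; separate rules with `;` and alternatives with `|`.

Directly left-recursive nonterminals: Start, X.
For Start: α = {1, 3}, β = {1 0, 3 Start 1, 3 X}. Rewrite as Start → β Start1 and Start1 → α Start1 | ε.
For X: α = {0, X 3}, β = {3 1, 3 3 0}. Rewrite as X → β X1 and X1 → α X1 | ε.

Start → 1 0 Start1 | 3 Start 1 Start1 | 3 X Start1; X → 3 1 X1 | 3 3 0 X1; Start1 → 1 Start1 | 3 Start1 | ε; X1 → 0 X1 | X 3 X1 | ε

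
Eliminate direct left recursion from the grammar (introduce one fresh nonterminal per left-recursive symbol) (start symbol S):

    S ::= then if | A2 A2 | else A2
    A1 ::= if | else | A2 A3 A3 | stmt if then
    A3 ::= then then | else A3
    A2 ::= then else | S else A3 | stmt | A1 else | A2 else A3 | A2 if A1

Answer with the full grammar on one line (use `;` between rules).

Directly left-recursive nonterminal: A2.
For A2: α = {else A3, if A1}, β = {then else, S else A3, stmt, A1 else}. Rewrite as A2 → β A2' and A2' → α A2' | ε.

S ::= then if | A2 A2 | else A2; A1 ::= if | else | A2 A3 A3 | stmt if then; A3 ::= then then | else A3; A2 ::= then else A2' | S else A3 A2' | stmt A2' | A1 else A2'; A2' ::= else A3 A2' | if A1 A2' | ε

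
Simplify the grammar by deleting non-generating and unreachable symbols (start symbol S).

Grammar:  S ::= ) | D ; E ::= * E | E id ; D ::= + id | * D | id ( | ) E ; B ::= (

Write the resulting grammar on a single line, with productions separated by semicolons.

Generating nonterminals: {B, D, S}.
Reachable from S after that: {D, S}.
Removed useless symbols: {B, E} and every production mentioning them.

S ::= ) | D; D ::= + id | * D | id (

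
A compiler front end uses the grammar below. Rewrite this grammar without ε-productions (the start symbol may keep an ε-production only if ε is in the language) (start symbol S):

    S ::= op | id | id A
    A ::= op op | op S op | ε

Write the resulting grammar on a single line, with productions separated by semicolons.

S ::= op | id | id A; A ::= op op | op S op

Nullable nonterminals: {A}.
ε ∉ L(G), so no ε-production is kept.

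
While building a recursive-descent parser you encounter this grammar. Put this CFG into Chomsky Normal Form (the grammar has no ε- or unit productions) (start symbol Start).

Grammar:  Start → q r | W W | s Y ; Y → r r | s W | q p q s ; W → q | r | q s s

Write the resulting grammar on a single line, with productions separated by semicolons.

Start → X1 X2 | W W | X3 Y; Y → X2 X2 | X3 W | X1 Y1; W → q | r | X1 Y3; X1 → q; X2 → r; X3 → s; X4 → p; Y1 → X4 Y2; Y2 → X1 X3; Y3 → X3 X3

Introduce a nonterminal for each terminal appearing in a rule of length ≥ 2: X1 → q, X2 → r, X3 → s, X4 → p.
Binarize each right-hand side of length ≥ 3 by chaining fresh nonterminals (Y1, Y2, …): affected rules were Y → X1 X4 X1 X3; W → X1 X3 X3.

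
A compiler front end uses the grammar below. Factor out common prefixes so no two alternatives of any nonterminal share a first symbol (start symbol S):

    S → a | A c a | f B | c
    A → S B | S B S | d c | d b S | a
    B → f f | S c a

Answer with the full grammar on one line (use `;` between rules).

S → a | A c a | f B | c; A → a | S B A' | d A''; B → f f | S c a; A' → eps | S; A'' → c | b S

A has alternatives sharing prefix 'S B': factor to A → S B A' with A' → ε | S.
A has alternatives sharing prefix 'd': factor to A → d A'' with A'' → c | b S.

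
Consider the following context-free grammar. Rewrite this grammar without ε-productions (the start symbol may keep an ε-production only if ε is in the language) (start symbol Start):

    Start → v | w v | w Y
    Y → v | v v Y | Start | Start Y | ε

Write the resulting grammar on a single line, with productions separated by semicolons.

Start → v | w v | w Y | w; Y → v | v v Y | v v | Start | Start Y

Nullable set = {Y}.
ε ∉ L(G), so no ε-production is kept.
For each production, add variants omitting each subset of nullable occurrences: Start → w Y gives w Y | w. Y → v v Y gives v v Y | v v.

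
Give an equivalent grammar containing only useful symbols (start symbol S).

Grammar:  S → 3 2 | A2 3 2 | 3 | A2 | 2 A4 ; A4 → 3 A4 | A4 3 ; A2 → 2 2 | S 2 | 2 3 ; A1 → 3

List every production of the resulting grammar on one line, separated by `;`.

S → 3 2 | A2 3 2 | 3 | A2; A2 → 2 2 | S 2 | 2 3

Generating nonterminals: {A1, A2, S}.
Reachable from S after that: {A2, S}.
Removed useless symbols: {A1, A4} and every production mentioning them.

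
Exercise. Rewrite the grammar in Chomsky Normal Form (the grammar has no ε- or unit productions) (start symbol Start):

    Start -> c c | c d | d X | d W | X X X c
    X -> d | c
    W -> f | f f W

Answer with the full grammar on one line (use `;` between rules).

Start -> X1 X1 | X1 X2 | X2 X | X2 W | X Y1; X -> d | c; W -> f | X3 Y3; X1 -> c; X2 -> d; X3 -> f; Y1 -> X Y2; Y2 -> X X1; Y3 -> X3 W

Introduce a nonterminal for each terminal appearing in a rule of length ≥ 2: X1 → c, X2 → d, X3 → f.
Binarize each right-hand side of length ≥ 3 by chaining fresh nonterminals (Y1, Y2, …): affected rules were Start → X X X X1; W → X3 X3 W.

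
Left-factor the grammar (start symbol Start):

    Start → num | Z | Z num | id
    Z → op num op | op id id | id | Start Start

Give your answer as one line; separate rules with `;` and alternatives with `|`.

Start has alternatives sharing prefix 'Z': factor to Start → Z Start1 with Start1 → ε | num.
Z has alternatives sharing prefix 'op': factor to Z → op Z1 with Z1 → num op | id id.

Start → num | id | Z Start1; Z → id | Start Start | op Z1; Start1 → ε | num; Z1 → num op | id id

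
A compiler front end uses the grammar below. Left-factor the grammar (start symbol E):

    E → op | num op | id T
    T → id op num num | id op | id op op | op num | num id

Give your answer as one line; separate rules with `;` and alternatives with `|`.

T has alternatives sharing prefix 'id op': factor to T → id op T' with T' → num num | ε | op.

E → op | num op | id T; T → op num | num id | id op T'; T' → num num | eps | op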